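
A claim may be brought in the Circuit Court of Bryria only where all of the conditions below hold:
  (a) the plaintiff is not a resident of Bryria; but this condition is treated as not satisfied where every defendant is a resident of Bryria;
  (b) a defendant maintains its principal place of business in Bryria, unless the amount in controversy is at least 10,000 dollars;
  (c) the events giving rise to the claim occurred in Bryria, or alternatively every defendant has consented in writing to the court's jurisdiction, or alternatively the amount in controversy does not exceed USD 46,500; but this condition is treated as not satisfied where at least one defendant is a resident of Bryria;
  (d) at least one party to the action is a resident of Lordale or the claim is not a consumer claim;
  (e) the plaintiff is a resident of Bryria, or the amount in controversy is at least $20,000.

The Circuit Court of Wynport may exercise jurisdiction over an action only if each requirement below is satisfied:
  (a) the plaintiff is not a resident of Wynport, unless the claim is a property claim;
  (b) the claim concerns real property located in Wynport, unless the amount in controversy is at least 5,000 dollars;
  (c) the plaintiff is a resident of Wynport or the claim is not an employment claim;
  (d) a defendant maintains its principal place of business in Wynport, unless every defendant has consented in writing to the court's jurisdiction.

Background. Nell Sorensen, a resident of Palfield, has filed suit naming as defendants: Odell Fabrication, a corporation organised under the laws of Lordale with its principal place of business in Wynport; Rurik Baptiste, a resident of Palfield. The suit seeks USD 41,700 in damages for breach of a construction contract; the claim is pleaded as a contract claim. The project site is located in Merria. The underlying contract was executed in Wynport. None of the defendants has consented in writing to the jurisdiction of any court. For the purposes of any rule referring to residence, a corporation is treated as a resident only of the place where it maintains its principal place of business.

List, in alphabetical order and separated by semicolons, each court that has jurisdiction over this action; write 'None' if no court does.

The Circuit Court of Bryria:
  (a) The plaintiff resides in Palfield, which is not Bryria. The exception is not triggered, since the defendants reside as follows — Odell Fabrication in Wynport, Rurik Baptiste in Palfield — not all in Bryria. Met.
  (b) The corporate defendant(s) have their principal place of business in Wynport, not Bryria. But the amount in controversy is 41,700 dollars, which meets the 10,000 dollars floor, and the 'unless' clause therefore excuses the requirement. Satisfied.
  (c) The amount in controversy is $41,700, within the 46,500 dollars ceiling, so one alternative holds. And the carve-out is inapplicable — no defendant resides in Bryria (they reside in Wynport, Palfield). Satisfied.
  (d) The claim is a contract claim, not a consumer claim, which satisfies one of the alternatives. Satisfied.
  (e) The amount in controversy is $41,700, which meets the USD 20,000 floor, which satisfies one of the alternatives. Condition met.
  → All conditions met; jurisdiction exists.
The Circuit Court of Wynport:
  (a) The plaintiff resides in Palfield, which is not Wynport. Satisfied.
  (b) The claim does not concern real property. The proviso rescues it, though: the amount in controversy is USD 41,700, which meets the USD 5,000 floor. Condition met.
  (c) The claim is a contract claim, not an employment claim, so one alternative holds. Satisfied.
  (d) Odell Fabrication has its principal place of business in Wynport. Met.
  → All conditions met; jurisdiction exists.

the Circuit Court of Bryria; the Circuit Court of Wynport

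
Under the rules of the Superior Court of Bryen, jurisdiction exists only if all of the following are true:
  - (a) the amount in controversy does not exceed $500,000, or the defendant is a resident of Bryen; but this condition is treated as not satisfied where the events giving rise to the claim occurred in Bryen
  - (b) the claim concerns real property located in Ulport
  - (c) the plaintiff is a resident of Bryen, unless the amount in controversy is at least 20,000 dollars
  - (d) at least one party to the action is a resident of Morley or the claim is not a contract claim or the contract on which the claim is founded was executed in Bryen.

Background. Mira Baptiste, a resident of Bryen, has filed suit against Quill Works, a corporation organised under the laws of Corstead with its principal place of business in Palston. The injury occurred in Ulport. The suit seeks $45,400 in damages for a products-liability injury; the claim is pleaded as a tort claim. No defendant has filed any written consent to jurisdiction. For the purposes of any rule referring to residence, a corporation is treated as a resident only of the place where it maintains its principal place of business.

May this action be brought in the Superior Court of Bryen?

No

The Superior Court of Bryen:
  (a) The amount in controversy is $45,400, within the 500,000 dollars ceiling, which satisfies one of the alternatives. The carve-out does not apply: the operative events occurred in Ulport, not Bryen. Met.
  (b) The claim does not concern real property. Not met.
  (c) The plaintiff resides in Bryen. Met.
  (d) The claim is a tort claim, not a contract claim, so this disjunct is met. Met.
  → The court lacks jurisdiction.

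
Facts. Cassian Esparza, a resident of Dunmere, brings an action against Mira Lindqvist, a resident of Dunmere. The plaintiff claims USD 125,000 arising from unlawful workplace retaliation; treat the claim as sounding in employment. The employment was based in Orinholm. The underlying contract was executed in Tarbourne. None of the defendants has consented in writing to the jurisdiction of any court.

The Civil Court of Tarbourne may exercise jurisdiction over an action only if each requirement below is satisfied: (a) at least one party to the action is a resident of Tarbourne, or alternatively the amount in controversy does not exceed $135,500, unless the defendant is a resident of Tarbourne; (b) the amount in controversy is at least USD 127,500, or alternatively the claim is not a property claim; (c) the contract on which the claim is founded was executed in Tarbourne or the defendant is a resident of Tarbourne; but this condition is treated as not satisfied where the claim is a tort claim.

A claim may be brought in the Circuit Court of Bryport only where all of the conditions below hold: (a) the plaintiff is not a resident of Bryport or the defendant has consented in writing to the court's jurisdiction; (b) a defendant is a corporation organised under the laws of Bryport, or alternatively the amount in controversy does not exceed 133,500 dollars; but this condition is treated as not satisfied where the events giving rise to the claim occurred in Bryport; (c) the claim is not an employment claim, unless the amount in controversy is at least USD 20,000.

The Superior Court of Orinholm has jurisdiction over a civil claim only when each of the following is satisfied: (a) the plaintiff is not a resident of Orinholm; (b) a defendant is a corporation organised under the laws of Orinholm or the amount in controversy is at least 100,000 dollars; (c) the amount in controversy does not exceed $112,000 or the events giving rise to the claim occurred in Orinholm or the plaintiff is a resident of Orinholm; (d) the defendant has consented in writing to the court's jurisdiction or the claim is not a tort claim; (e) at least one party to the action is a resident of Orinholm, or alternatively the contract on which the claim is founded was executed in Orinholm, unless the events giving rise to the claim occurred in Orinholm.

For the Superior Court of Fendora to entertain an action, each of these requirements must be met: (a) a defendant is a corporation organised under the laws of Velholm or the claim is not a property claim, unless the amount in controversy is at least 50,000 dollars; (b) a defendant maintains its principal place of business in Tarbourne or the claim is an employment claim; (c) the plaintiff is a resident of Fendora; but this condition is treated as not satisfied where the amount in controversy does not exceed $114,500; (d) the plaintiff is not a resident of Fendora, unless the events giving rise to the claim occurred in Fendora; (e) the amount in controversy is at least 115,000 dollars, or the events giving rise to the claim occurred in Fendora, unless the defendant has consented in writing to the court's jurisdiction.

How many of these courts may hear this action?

The Civil Court of Tarbourne:
  (a) The amount in controversy is 125,000 dollars, within the 135,500 dollars ceiling — that alternative is enough. Met.
  (b) The claim is an employment claim, not a property claim, so one alternative holds. Met.
  (c) The contract was executed in Tarbourne, so this disjunct is met. And the carve-out is inapplicable — the claim is an employment claim, not a tort claim. Condition met.
  → The court has jurisdiction.
The Circuit Court of Bryport:
  (a) The plaintiff resides in Dunmere, which is not Bryport, so this disjunct is met. Satisfied.
  (b) The amount in controversy is 125,000 dollars, within the $133,500 ceiling, which satisfies one of the alternatives. The exception is not triggered, since the operative events occurred in Orinholm, not Bryport. Satisfied.
  (c) The claim is an employment claim. But the amount in controversy is USD 125,000, which meets the 20,000 dollars floor, and the 'unless' clause therefore excuses the requirement. Satisfied.
  → Every requirement is satisfied — jurisdiction.
The Superior Court of Orinholm:
  (a) The plaintiff resides in Dunmere, which is not Orinholm. Met.
  (b) The amount in controversy is $125,000, which meets the 100,000 dollars floor, so one alternative holds. Condition met.
  (c) The operative events occurred in Orinholm, which satisfies one of the alternatives. Condition met.
  (d) The claim is an employment claim, not a tort claim, which satisfies one of the alternatives. Condition met.
  (e) No party resides in Orinholm; the contract was executed in Tarbourne, not Orinholm — no alternative holds. However, the operative events occurred in Orinholm, so the 'unless' proviso supplies this condition. Satisfied.
  → Every requirement is satisfied — jurisdiction.
The Superior Court of Fendora:
  (a) The claim is an employment claim, not a property claim — that alternative is enough. Satisfied.
  (b) The claim is an employment claim — that alternative is enough. Satisfied.
  (c) The plaintiff resides in Dunmere, not Fendora. Fails.
  (d) The plaintiff resides in Dunmere, which is not Fendora. Condition met.
  (e) The amount in controversy is 125,000 dollars, which meets the $115,000 floor, which satisfies one of the alternatives. Satisfied.
  → No jurisdiction.
Courts with jurisdiction: the Civil Court of Tarbourne, the Circuit Court of Bryport, the Superior Court of Orinholm — 3 in total.

3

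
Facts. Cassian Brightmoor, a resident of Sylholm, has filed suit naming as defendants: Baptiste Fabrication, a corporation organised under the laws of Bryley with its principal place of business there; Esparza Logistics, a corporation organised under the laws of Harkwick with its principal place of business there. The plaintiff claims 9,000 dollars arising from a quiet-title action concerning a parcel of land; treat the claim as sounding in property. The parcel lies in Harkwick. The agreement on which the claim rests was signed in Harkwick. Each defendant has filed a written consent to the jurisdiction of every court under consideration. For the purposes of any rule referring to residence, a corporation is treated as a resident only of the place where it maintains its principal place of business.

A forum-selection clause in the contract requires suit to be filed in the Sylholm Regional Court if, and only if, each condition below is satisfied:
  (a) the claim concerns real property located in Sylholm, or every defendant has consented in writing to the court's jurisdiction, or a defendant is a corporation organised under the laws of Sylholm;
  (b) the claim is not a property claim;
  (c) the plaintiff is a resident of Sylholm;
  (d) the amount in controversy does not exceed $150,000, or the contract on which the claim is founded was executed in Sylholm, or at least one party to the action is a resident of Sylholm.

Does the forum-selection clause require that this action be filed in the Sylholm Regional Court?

No

The Sylholm Regional Court:
  (a) Every defendant has filed written consent — that alternative is enough. Condition met.
  (b) The claim is a property claim. Not satisfied.
  (c) The plaintiff resides in Sylholm. Met.
  (d) The amount in controversy is 9,000 dollars, within the 150,000 dollars ceiling, so one alternative holds. Satisfied.
  → The clause does not apply.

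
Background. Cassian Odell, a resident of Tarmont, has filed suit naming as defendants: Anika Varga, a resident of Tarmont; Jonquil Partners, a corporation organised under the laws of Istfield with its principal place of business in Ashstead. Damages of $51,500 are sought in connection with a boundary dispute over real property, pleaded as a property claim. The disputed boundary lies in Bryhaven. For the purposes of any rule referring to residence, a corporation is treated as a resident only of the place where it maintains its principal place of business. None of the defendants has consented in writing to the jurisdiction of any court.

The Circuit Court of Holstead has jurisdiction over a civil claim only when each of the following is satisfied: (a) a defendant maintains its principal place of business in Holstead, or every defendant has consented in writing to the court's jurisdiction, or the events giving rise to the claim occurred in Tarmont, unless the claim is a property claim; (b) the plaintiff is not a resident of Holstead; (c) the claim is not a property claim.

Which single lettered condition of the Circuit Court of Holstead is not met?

(c)

The Circuit Court of Holstead:
  (a) The corporate defendant(s) have their principal place of business in Ashstead, not Holstead; no such written consent has been filed; the operative events occurred in Bryhaven, not Tarmont — every alternative fails. The proviso rescues it, though: the claim is a property claim. Satisfied.
  (b) The plaintiff resides in Tarmont, which is not Holstead. Satisfied.
  (c) The claim is a property claim. Fails.
Only condition (c) fails.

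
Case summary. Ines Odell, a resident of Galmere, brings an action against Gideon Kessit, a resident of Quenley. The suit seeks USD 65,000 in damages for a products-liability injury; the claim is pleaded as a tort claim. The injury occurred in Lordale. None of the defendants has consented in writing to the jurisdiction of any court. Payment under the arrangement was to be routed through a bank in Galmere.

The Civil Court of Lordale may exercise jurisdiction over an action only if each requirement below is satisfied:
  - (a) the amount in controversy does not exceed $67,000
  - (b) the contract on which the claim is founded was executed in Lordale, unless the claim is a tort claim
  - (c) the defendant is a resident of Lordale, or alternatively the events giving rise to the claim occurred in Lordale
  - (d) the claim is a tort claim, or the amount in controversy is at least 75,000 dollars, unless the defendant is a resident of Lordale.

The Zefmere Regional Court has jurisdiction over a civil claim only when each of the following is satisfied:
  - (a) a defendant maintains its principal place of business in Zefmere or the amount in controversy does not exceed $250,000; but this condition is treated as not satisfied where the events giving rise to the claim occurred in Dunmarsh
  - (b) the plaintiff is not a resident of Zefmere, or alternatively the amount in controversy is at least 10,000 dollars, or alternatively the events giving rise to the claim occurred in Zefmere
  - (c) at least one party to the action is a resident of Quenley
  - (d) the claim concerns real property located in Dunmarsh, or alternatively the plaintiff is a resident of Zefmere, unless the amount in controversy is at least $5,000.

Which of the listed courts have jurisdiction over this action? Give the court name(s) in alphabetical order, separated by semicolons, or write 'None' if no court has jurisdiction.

The Civil Court of Lordale:
  (a) The amount in controversy is $65,000, within the 67,000 dollars ceiling. Condition met.
  (b) No contract (and hence no place of execution) is alleged. The proviso rescues it, though: the claim is a tort claim. Met.
  (c) The operative events occurred in Lordale, which satisfies one of the alternatives. Met.
  (d) The claim is a tort claim, which satisfies one of the alternatives. Met.
  → Jurisdiction lies.
The Zefmere Regional Court:
  (a) The amount in controversy is $65,000, within the USD 250,000 ceiling, which satisfies one of the alternatives. The carve-out does not apply: the operative events occurred in Lordale, not Dunmarsh. Condition met.
  (b) The plaintiff resides in Galmere, which is not Zefmere, so this disjunct is met. Met.
  (c) Gideon Kessit resides in Quenley. Met.
  (d) The claim does not concern real property; the plaintiff resides in Galmere, not Zefmere — no alternative holds. However, the amount in controversy is 65,000 dollars, which meets the $5,000 floor, so the 'unless' proviso supplies this condition. Satisfied.
  → Jurisdiction lies.

the Civil Court of Lordale; the Zefmere Regional Court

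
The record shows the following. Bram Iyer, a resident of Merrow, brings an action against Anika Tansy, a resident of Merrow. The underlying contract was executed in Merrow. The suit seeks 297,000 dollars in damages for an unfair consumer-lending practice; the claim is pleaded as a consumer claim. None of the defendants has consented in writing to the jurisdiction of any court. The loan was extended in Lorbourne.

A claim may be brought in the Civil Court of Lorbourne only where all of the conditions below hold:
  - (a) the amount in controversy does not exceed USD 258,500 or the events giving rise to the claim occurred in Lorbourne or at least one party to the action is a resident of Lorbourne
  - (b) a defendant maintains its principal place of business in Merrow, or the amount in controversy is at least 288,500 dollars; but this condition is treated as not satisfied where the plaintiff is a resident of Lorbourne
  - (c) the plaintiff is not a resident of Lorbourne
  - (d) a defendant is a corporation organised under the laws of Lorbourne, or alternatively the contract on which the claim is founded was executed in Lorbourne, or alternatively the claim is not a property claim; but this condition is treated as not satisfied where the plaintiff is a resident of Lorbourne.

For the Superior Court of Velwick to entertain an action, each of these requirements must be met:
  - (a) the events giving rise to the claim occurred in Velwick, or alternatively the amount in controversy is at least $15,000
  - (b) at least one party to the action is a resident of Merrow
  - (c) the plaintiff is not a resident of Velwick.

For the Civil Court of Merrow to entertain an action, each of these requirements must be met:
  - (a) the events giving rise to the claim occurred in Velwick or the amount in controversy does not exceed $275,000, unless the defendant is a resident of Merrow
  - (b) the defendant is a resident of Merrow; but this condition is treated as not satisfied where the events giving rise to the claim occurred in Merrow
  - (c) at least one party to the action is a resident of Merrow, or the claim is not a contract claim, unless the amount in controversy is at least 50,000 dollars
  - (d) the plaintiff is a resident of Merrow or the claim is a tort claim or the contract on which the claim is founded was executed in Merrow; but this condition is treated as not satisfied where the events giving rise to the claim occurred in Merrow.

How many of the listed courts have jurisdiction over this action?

3

The Civil Court of Lorbourne:
  (a) The operative events occurred in Lorbourne — that alternative is enough. Condition met.
  (b) The amount in controversy is 297,000 dollars, which meets the 288,500 dollars floor, so one alternative holds. The carve-out does not apply: the plaintiff resides in Merrow, not Lorbourne. Met.
  (c) The plaintiff resides in Merrow, which is not Lorbourne. Met.
  (d) The claim is a consumer claim, not a property claim, which satisfies one of the alternatives. And the carve-out is inapplicable — the plaintiff resides in Merrow, not Lorbourne. Condition met.
  → Jurisdiction lies.
The Superior Court of Velwick:
  (a) The amount in controversy is USD 297,000, which meets the USD 15,000 floor, so one alternative holds. Satisfied.
  (b) Bram Iyer resides in Merrow. Condition met.
  (c) The plaintiff resides in Merrow, which is not Velwick. Condition met.
  → Every requirement is satisfied — jurisdiction.
The Civil Court of Merrow:
  (a) The operative events occurred in Lorbourne, not Velwick; the amount in controversy is 297,000 dollars, above the $275,000 ceiling — every alternative fails. The proviso rescues it, though: the defendant resides in Merrow. Condition met.
  (b) The defendant resides in Merrow. The carve-out does not apply: the operative events occurred in Lorbourne, not Merrow. Met.
  (c) Bram Iyer resides in Merrow, so one alternative holds. Condition met.
  (d) The plaintiff resides in Merrow, so one alternative holds. The exception is not triggered, since the operative events occurred in Lorbourne, not Merrow. Met.
  → All conditions met; jurisdiction exists.
Courts with jurisdiction: the Civil Court of Lorbourne, the Superior Court of Velwick, the Civil Court of Merrow — 3 in total.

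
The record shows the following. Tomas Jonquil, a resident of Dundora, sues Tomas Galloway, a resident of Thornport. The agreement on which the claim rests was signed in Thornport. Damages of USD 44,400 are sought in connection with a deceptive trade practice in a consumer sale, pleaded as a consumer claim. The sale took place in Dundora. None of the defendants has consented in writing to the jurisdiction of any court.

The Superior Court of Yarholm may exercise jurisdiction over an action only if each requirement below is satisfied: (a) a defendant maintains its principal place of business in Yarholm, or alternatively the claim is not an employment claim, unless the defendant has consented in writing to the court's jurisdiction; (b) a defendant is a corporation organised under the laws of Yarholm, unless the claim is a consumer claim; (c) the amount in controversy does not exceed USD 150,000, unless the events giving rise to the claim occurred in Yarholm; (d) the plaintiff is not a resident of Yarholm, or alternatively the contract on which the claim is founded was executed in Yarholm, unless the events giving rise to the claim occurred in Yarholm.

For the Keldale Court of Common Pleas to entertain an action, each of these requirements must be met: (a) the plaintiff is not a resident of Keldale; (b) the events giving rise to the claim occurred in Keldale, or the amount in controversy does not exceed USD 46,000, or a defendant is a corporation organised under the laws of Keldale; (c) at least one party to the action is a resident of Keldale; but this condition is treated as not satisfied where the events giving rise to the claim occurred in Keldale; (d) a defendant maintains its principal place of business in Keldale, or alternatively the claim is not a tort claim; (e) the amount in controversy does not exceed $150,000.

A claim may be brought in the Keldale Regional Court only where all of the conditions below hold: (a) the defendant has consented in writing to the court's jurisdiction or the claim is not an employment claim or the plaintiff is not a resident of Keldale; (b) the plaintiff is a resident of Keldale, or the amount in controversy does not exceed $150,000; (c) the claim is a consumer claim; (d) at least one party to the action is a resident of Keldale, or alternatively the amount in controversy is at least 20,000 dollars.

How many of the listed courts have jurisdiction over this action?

2

The Superior Court of Yarholm:
  (a) The claim is a consumer claim, not an employment claim — that alternative is enough. Met.
  (b) No defendant is a corporation. But the claim is a consumer claim, and the 'unless' clause therefore excuses the requirement. Met.
  (c) The amount in controversy is 44,400 dollars, within the 150,000 dollars ceiling. Satisfied.
  (d) The plaintiff resides in Dundora, which is not Yarholm, so one alternative holds. Met.
  → The court has jurisdiction.
The Keldale Court of Common Pleas:
  (a) The plaintiff resides in Dundora, which is not Keldale. Satisfied.
  (b) The amount in controversy is 44,400 dollars, within the 46,000 dollars ceiling, so one alternative holds. Condition met.
  (c) No party resides in Keldale. Not met.
  (d) The claim is a consumer claim, not a tort claim, which satisfies one of the alternatives. Condition met.
  (e) The amount in controversy is USD 44,400, within the USD 150,000 ceiling. Met.
  → No jurisdiction.
The Keldale Regional Court:
  (a) The claim is a consumer claim, not an employment claim, so this disjunct is met. Condition met.
  (b) The amount in controversy is $44,400, within the $150,000 ceiling, so this disjunct is met. Condition met.
  (c) The claim is a consumer claim. Satisfied.
  (d) The amount in controversy is 44,400 dollars, which meets the USD 20,000 floor, so this disjunct is met. Satisfied.
  → All conditions met; jurisdiction exists.
Courts with jurisdiction: the Superior Court of Yarholm, the Keldale Regional Court — 2 in total.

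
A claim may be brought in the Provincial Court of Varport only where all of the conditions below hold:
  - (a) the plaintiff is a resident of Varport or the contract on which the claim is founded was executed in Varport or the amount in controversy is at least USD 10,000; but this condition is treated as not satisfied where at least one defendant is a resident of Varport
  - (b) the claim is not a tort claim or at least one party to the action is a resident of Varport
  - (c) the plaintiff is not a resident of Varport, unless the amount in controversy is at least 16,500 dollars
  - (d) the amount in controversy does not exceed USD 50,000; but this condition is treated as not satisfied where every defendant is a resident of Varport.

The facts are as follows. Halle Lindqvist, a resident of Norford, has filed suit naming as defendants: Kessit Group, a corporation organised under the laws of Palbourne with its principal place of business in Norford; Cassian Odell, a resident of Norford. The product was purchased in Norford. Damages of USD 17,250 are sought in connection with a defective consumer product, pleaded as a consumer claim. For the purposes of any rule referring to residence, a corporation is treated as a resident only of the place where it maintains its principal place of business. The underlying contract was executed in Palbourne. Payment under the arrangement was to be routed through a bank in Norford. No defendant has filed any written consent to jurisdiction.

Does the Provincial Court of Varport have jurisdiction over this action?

The Provincial Court of Varport:
  (a) The amount in controversy is $17,250, which meets the USD 10,000 floor, so one alternative holds. The exception is not triggered, since no defendant resides in Varport (they reside in Norford, Norford). Satisfied.
  (b) The claim is a consumer claim, not a tort claim, so one alternative holds. Condition met.
  (c) The plaintiff resides in Norford, which is not Varport. Met.
  (d) The amount in controversy is 17,250 dollars, within the 50,000 dollars ceiling. The exception is not triggered, since the defendants reside as follows — Kessit Group in Norford, Cassian Odell in Norford — not all in Varport. Satisfied.
  → Jurisdiction lies.

Yes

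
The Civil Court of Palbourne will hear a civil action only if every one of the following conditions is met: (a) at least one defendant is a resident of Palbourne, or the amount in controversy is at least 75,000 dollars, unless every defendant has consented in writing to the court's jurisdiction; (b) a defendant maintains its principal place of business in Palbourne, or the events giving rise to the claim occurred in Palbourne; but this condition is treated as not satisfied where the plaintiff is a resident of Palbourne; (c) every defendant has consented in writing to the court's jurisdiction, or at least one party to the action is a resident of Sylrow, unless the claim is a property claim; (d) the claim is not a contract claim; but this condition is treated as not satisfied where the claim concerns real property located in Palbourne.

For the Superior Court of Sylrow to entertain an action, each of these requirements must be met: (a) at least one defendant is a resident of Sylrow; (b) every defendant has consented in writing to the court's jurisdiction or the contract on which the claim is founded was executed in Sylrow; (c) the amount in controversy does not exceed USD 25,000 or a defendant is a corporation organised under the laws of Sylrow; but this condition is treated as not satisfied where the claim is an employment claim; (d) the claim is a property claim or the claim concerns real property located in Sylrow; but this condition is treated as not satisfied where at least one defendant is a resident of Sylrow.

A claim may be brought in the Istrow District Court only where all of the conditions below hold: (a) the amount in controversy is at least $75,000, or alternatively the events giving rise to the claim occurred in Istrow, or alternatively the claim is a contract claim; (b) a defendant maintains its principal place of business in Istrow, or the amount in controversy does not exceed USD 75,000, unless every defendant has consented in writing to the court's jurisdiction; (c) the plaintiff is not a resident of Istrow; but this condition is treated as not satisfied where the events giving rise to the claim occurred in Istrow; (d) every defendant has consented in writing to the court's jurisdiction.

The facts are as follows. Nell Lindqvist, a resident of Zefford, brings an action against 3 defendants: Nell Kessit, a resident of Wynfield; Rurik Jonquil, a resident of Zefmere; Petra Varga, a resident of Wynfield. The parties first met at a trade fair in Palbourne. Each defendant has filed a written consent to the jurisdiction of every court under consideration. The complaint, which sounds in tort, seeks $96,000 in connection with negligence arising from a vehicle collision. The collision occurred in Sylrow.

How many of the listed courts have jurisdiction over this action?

The Civil Court of Palbourne:
  (a) The amount in controversy is 96,000 dollars, which meets the 75,000 dollars floor, so this disjunct is met. Met.
  (b) No defendant is a corporation; the operative events occurred in Sylrow, not Palbourne — every alternative fails. Not met.
  (c) Every defendant has filed written consent, so this disjunct is met. Condition met.
  (d) The claim is a tort claim, not a contract claim. The carve-out does not apply: the claim does not concern real property. Met.
  → Not every requirement is met — no jurisdiction.
The Superior Court of Sylrow:
  (a) No defendant resides in Sylrow (they reside in Wynfield, Zefmere, Wynfield). Not satisfied.
  (b) Every defendant has filed written consent, so this disjunct is met. Satisfied.
  (c) The amount in controversy is USD 96,000, above the $25,000 ceiling; no defendant is a corporation — none of the alternatives is met. Not met.
  (d) The claim is a tort claim, not a property claim; the claim does not concern real property — none of the alternatives is met. Fails.
  → No jurisdiction.
The Istrow District Court:
  (a) The amount in controversy is USD 96,000, which meets the $75,000 floor, which satisfies one of the alternatives. Condition met.
  (b) No defendant is a corporation; the amount in controversy is USD 96,000, above the USD 75,000 ceiling — no alternative holds. But every defendant has filed written consent, and the 'unless' clause therefore excuses the requirement. Satisfied.
  (c) The plaintiff resides in Zefford, which is not Istrow. The carve-out does not apply: the operative events occurred in Sylrow, not Istrow. Satisfied.
  (d) Every defendant has filed written consent. Satisfied.
  → Every requirement is satisfied — jurisdiction.
Courts with jurisdiction: the Istrow District Court — 1 in total.

1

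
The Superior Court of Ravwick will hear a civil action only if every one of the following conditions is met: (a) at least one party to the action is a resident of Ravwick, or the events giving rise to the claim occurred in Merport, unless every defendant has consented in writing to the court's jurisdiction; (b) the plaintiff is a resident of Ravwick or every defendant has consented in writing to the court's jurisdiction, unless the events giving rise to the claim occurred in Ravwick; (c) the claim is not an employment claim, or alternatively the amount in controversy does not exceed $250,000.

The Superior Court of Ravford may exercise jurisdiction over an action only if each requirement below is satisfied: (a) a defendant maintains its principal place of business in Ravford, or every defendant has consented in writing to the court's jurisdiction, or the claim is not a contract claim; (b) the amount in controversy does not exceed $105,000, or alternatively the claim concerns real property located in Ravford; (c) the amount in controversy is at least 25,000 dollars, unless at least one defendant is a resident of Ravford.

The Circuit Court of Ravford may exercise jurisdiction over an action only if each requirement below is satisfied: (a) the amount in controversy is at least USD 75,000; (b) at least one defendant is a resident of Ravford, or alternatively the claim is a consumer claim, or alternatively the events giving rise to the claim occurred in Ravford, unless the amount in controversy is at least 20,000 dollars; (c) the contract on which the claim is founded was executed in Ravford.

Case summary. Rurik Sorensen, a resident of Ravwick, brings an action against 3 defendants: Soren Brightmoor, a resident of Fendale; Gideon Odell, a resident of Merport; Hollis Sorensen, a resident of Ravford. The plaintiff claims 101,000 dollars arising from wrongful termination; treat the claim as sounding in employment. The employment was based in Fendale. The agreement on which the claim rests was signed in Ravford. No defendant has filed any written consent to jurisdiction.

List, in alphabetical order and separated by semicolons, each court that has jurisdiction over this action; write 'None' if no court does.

The Superior Court of Ravwick:
  (a) Rurik Sorensen resides in Ravwick, which satisfies one of the alternatives. Met.
  (b) The plaintiff resides in Ravwick, so this disjunct is met. Condition met.
  (c) The amount in controversy is USD 101,000, within the 250,000 dollars ceiling — that alternative is enough. Satisfied.
  → Every requirement is satisfied — jurisdiction.
The Superior Court of Ravford:
  (a) The claim is an employment claim, not a contract claim, which satisfies one of the alternatives. Met.
  (b) The amount in controversy is $101,000, within the USD 105,000 ceiling, so one alternative holds. Met.
  (c) The amount in controversy is USD 101,000, which meets the 25,000 dollars floor. Met.
  → Jurisdiction lies.
The Circuit Court of Ravford:
  (a) The amount in controversy is USD 101,000, which meets the $75,000 floor. Satisfied.
  (b) Hollis Sorensen resides in Ravford — that alternative is enough. Met.
  (c) The contract was executed in Ravford. Met.
  → Jurisdiction lies.

the Circuit Court of Ravford; the Superior Court of Ravford; the Superior Court of Ravwick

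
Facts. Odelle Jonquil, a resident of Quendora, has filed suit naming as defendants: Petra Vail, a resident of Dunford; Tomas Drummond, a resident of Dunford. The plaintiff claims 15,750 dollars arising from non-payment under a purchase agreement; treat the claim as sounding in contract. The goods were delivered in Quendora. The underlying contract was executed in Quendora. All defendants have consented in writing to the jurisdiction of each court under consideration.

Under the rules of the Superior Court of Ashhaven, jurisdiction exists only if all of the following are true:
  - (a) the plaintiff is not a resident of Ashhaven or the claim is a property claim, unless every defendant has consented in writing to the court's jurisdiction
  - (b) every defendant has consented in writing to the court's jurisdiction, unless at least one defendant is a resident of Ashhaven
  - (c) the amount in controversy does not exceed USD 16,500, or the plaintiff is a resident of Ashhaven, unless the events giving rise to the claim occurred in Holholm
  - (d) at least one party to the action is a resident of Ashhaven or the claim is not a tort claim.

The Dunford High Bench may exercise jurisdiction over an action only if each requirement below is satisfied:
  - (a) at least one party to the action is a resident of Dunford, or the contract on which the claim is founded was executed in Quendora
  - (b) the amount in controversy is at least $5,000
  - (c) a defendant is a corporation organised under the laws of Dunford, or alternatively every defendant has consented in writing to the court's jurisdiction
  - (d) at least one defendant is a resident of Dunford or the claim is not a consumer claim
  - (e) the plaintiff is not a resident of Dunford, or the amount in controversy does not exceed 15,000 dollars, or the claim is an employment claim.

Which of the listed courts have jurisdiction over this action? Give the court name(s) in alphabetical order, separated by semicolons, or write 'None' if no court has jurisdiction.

The Superior Court of Ashhaven:
  (a) The plaintiff resides in Quendora, which is not Ashhaven, so one alternative holds. Condition met.
  (b) Every defendant has filed written consent. Satisfied.
  (c) The amount in controversy is $15,750, within the $16,500 ceiling — that alternative is enough. Satisfied.
  (d) The claim is a contract claim, not a tort claim — that alternative is enough. Condition met.
  → All conditions met; jurisdiction exists.
The Dunford High Bench:
  (a) Petra Vail resides in Dunford, which satisfies one of the alternatives. Satisfied.
  (b) The amount in controversy is 15,750 dollars, which meets the USD 5,000 floor. Satisfied.
  (c) Every defendant has filed written consent, so one alternative holds. Met.
  (d) Petra Vail resides in Dunford, which satisfies one of the alternatives. Met.
  (e) The plaintiff resides in Quendora, which is not Dunford, so one alternative holds. Met.
  → The court has jurisdiction.

the Dunford High Bench; the Superior Court of Ashhaven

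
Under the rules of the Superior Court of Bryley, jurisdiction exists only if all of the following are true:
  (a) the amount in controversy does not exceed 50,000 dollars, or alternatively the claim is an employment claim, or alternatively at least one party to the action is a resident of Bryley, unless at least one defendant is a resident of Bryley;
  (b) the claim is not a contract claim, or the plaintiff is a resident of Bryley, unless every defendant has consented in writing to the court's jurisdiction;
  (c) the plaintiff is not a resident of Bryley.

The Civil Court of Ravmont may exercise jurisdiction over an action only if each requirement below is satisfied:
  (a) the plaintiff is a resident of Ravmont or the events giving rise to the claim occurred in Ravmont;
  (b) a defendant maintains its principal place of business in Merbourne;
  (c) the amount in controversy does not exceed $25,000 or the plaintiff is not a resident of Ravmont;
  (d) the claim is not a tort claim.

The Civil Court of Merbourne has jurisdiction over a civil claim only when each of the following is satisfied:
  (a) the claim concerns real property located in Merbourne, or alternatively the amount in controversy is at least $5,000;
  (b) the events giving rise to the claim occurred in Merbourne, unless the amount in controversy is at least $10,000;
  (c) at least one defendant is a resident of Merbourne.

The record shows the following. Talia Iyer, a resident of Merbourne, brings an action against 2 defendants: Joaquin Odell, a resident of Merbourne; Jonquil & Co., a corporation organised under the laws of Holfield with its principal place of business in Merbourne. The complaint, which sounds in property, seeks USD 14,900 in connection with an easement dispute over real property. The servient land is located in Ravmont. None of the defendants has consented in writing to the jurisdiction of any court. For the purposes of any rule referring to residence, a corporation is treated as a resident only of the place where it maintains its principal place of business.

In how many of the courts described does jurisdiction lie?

3

The Superior Court of Bryley:
  (a) The amount in controversy is 14,900 dollars, within the 50,000 dollars ceiling, so this disjunct is met. Met.
  (b) The claim is a property claim, not a contract claim — that alternative is enough. Met.
  (c) The plaintiff resides in Merbourne, which is not Bryley. Condition met.
  → The court has jurisdiction.
The Civil Court of Ravmont:
  (a) The operative events occurred in Ravmont — that alternative is enough. Met.
  (b) Jonquil & Co. has its principal place of business in Merbourne. Satisfied.
  (c) The amount in controversy is USD 14,900, within the $25,000 ceiling, so this disjunct is met. Condition met.
  (d) The claim is a property claim, not a tort claim. Satisfied.
  → The court has jurisdiction.
The Civil Court of Merbourne:
  (a) The amount in controversy is $14,900, which meets the USD 5,000 floor, so one alternative holds. Met.
  (b) The operative events occurred in Ravmont, not Merbourne. However, the amount in controversy is $14,900, which meets the USD 10,000 floor, so the 'unless' proviso supplies this condition. Met.
  (c) Joaquin Odell resides in Merbourne. Satisfied.
  → Jurisdiction lies.
Courts with jurisdiction: the Superior Court of Bryley, the Civil Court of Ravmont, the Civil Court of Merbourne — 3 in total.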